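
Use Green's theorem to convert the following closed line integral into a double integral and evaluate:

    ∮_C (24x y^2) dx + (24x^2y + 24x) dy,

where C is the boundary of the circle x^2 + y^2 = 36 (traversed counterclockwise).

Green's theorem converts the closed line integral into a double integral over the enclosed region D:

    ∮_C P dx + Q dy = ∬_D (∂Q/∂x - ∂P/∂y) dA.

Here P = 24x y^2, Q = 24x^2y + 24x, so

    ∂Q/∂x = 48x y + 24,    ∂P/∂y = 48x y,
    ∂Q/∂x - ∂P/∂y = 24.

D is the region x^2 + y^2 ≤ 36. Evaluating the double integral:

In polar coordinates (x = r cos θ, y = r sin θ, dA = r dr dθ) the integrand becomes 24, so

    ∬_D (24) dA = ∫_0^{2π} ∫_0^{6} (24) · r dr dθ.

Inner (r from 0 to 6): 432.
Outer (θ from 0 to 2π): 864π.

Therefore ∮_C P dx + Q dy = 864π.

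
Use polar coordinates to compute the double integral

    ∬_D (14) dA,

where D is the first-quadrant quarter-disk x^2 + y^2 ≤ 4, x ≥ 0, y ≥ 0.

The region D is 0 ≤ r ≤ 2, 0 ≤ θ ≤ π/2 in polar coordinates, where x = r cos(θ), y = r sin(θ), and dA = r dr dθ.

Under the substitution, the integrand becomes 14, so

    ∬_D (14) dA = ∫_{0}^{π/2} ∫_{0}^{2} (14) · r dr dθ.

Inner integral (in r): ∫_{0}^{2} (14) · r dr = 28.

Outer integral (in θ): ∫_{0}^{π/2} (28) dθ = 14π.

Therefore ∬_D (14) dA = 14π.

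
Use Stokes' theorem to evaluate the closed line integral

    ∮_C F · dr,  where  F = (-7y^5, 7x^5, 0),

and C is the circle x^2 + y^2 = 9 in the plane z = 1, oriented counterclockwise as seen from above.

Let S be the flat disk x^2 + y^2 ≤ 9 in the plane z = 1, with upward unit normal n̂ = ẑ. By Stokes' theorem,

    ∮_C F · dr = ∬_S (∇ × F) · n̂ dS = ∬_D (curl F)_z dA,

where D is the disk x^2 + y^2 ≤ 9.

Compute the curl of F = (-7y^5, 7x^5, 0):
    (∇ × F)_x = ∂F_z/∂y - ∂F_y/∂z = 0,
    (∇ × F)_y = ∂F_x/∂z - ∂F_z/∂x = 0,
    (∇ × F)_z = ∂F_y/∂x - ∂F_x/∂y = 35x^4 + 35y^4.

On z = 1, (curl F)_z = 35x^4 + 35y^4.

Convert to polar (x = r cos θ, y = r sin θ, dA = r dr dθ); the integrand becomes 35r^4(sin(θ)^4 + cos(θ)^4), so

    ∬_D (curl F)_z dA = ∫_0^{2π} ∫_0^{3} (35r^4(sin(θ)^4 + cos(θ)^4)) · r dr dθ.

Inner (r from 0 to 3): 8505sin(θ)^4/2 + 8505cos(θ)^4/2.
Outer (θ from 0 to 2π): 25515π/4.

Therefore ∮_C F · dr = 25515π/4.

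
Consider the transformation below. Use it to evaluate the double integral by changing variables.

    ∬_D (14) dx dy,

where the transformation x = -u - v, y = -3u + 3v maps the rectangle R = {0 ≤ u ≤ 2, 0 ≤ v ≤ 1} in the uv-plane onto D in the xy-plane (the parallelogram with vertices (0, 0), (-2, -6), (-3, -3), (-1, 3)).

Compute the Jacobian determinant of (x, y) with respect to (u, v):

    ∂(x,y)/∂(u,v) = | -1  -1 | = (-1)(3) - (-1)(-3) = -6.
                   | -3  3 |

Its absolute value is |J| = 6 (the area scaling factor).

Substituting x = -u - v, y = -3u + 3v into the integrand,

    14 → 14,

so the integral becomes

    ∬_R (14) · |J| du dv = ∫_0^2 ∫_0^1 (84) dv du.

Inner (v): 84.
Outer (u): 168.

Therefore ∬_D (14) dx dy = 168.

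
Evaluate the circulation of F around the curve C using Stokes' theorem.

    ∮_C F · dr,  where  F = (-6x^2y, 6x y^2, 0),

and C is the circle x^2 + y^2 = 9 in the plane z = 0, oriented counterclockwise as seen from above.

Let S be the flat disk x^2 + y^2 ≤ 9 in the plane z = 0, with upward unit normal n̂ = ẑ. By Stokes' theorem,

    ∮_C F · dr = ∬_S (∇ × F) · n̂ dS = ∬_D (curl F)_z dA,

where D is the disk x^2 + y^2 ≤ 9.

Compute the curl of F = (-6x^2y, 6x y^2, 0):
    (∇ × F)_x = ∂F_z/∂y - ∂F_y/∂z = 0,
    (∇ × F)_y = ∂F_x/∂z - ∂F_z/∂x = 0,
    (∇ × F)_z = ∂F_y/∂x - ∂F_x/∂y = 6x^2 + 6y^2.

On z = 0, (curl F)_z = 6x^2 + 6y^2.

Convert to polar (x = r cos θ, y = r sin θ, dA = r dr dθ); the integrand becomes 6r^2, so

    ∬_D (curl F)_z dA = ∫_0^{2π} ∫_0^{3} (6r^2) · r dr dθ.

Inner (r from 0 to 3): 243/2.
Outer (θ from 0 to 2π): 243π.

Therefore ∮_C F · dr = 243π.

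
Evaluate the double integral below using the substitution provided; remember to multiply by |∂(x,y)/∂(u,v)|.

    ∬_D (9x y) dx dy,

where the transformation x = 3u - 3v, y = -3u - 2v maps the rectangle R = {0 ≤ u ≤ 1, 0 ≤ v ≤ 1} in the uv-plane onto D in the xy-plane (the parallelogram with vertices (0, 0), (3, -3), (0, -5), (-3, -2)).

Compute the Jacobian determinant of (x, y) with respect to (u, v):

    ∂(x,y)/∂(u,v) = | 3  -3 | = (3)(-2) - (-3)(-3) = -15.
                   | -3  -2 |

Its absolute value is |J| = 15 (the area scaling factor).

Substituting x = 3u - 3v, y = -3u - 2v into the integrand,

    9x y → -81u^2 + 27u v + 54v^2,

so the integral becomes

    ∬_R (-81u^2 + 27u v + 54v^2) · |J| du dv = ∫_0^1 ∫_0^1 (-1215u^2 + 405u v + 810v^2) dv du.

Inner (v): -1215u^2 + 405u/2 + 270.
Outer (u): -135/4.

Therefore ∬_D (9x y) dx dy = -135/4.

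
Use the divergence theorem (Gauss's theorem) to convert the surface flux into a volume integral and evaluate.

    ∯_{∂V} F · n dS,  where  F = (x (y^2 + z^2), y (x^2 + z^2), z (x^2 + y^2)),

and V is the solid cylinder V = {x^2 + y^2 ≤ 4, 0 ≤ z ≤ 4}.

By the divergence theorem,

    ∯_{∂V} F · n dS = ∭_V (∇ · F) dV.

Compute the divergence:
    ∇ · F = ∂F_x/∂x + ∂F_y/∂y + ∂F_z/∂z = y^2 + z^2 + x^2 + z^2 + x^2 + y^2 = 2x^2 + 2y^2 + 2z^2.

In cylindrical coordinates, x = r cos(θ), y = r sin(θ), z = z, dV = r dr dθ dz, with 0 ≤ r ≤ 2, 0 ≤ θ ≤ 2π, 0 ≤ z ≤ 4.

The integrand, after substitution and multiplying by the volume element, becomes (2r^2 + 2z^2) · r, so

    ∭_V (∇·F) dV = ∫_0^{2π} ∫_0^{2} ∫_0^{4} (2r^2 + 2z^2) · r dz dr dθ.

Inner (z from 0 to 4): 8r (r^2 + 16/3).
Middle (r from 0 to 2): 352/3.
Outer (θ from 0 to 2π): 704π/3.

Therefore ∯_{∂V} F · n dS = 704π/3.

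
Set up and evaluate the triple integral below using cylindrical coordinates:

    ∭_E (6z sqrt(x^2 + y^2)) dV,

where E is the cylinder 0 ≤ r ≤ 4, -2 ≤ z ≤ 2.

In cylindrical coordinates, x = r cos(θ), y = r sin(θ), z = z, and dV = r dr dθ dz.

The integrand becomes 6r z, so

    ∭_E (6z sqrt(x^2 + y^2)) dV = ∫_{0}^{2π} ∫_{0}^{4} ∫_{-2}^{2} (6r z) · r dz dr dθ.

Inner (z): 0.
Middle (r from 0 to 4): 0.
Outer (θ): 0.

Therefore the triple integral equals 0.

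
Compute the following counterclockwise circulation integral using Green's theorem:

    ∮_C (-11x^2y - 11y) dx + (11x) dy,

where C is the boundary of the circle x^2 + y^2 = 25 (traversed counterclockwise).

Green's theorem converts the closed line integral into a double integral over the enclosed region D:

    ∮_C P dx + Q dy = ∬_D (∂Q/∂x - ∂P/∂y) dA.

Here P = -11x^2y - 11y, Q = 11x, so

    ∂Q/∂x = 11,    ∂P/∂y = -11x^2 - 11,
    ∂Q/∂x - ∂P/∂y = 11x^2 + 22.

D is the region x^2 + y^2 ≤ 25. Evaluating the double integral:

In polar coordinates (x = r cos θ, y = r sin θ, dA = r dr dθ) the integrand becomes 11r^2cos(θ)^2 + 22, so

    ∬_D (11x^2 + 22) dA = ∫_0^{2π} ∫_0^{5} (11r^2cos(θ)^2 + 22) · r dr dθ.

Inner (r from 0 to 5): 6875cos(θ)^2/4 + 275.
Outer (θ from 0 to 2π): 9075π/4.

Therefore ∮_C P dx + Q dy = 9075π/4.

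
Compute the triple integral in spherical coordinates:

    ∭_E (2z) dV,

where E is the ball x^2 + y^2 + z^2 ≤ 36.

In spherical coordinates, x = ρ sin(φ) cos(θ), y = ρ sin(φ) sin(θ), z = ρ cos(φ), and dV = ρ^2 sin(φ) dρ dφ dθ.

The integrand becomes 2ρ cos(φ), so

    ∭_E (2z) dV = ∫_{0}^{2π} ∫_{0}^{π} ∫_{0}^{6} (2ρ cos(φ)) · ρ^2 sin(φ) dρ dφ dθ.

Inner (ρ): 324sin(2φ).
Middle (φ): 0.
Outer (θ): 0.

Therefore the triple integral equals 0.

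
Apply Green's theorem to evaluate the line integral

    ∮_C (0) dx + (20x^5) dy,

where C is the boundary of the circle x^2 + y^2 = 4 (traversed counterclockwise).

Green's theorem converts the closed line integral into a double integral over the enclosed region D:

    ∮_C P dx + Q dy = ∬_D (∂Q/∂x - ∂P/∂y) dA.

Here P = 0, Q = 20x^5, so

    ∂Q/∂x = 100x^4,    ∂P/∂y = 0,
    ∂Q/∂x - ∂P/∂y = 100x^4.

D is the region x^2 + y^2 ≤ 4. Evaluating the double integral:

In polar coordinates (x = r cos θ, y = r sin θ, dA = r dr dθ) the integrand becomes 100r^4cos(θ)^4, so

    ∬_D (100x^4) dA = ∫_0^{2π} ∫_0^{2} (100r^4cos(θ)^4) · r dr dθ.

Inner (r from 0 to 2): 3200cos(θ)^4/3.
Outer (θ from 0 to 2π): 800π.

Therefore ∮_C P dx + Q dy = 800π.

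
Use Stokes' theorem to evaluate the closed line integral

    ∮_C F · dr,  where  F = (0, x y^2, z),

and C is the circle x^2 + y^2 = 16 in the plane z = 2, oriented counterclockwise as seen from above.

Let S be the flat disk x^2 + y^2 ≤ 16 in the plane z = 2, with upward unit normal n̂ = ẑ. By Stokes' theorem,

    ∮_C F · dr = ∬_S (∇ × F) · n̂ dS = ∬_D (curl F)_z dA,

where D is the disk x^2 + y^2 ≤ 16.

Compute the curl of F = (0, x y^2, z):
    (∇ × F)_x = ∂F_z/∂y - ∂F_y/∂z = 0,
    (∇ × F)_y = ∂F_x/∂z - ∂F_z/∂x = 0,
    (∇ × F)_z = ∂F_y/∂x - ∂F_x/∂y = y^2.

On z = 2, (curl F)_z = y^2.

Convert to polar (x = r cos θ, y = r sin θ, dA = r dr dθ); the integrand becomes r^2sin(θ)^2, so

    ∬_D (curl F)_z dA = ∫_0^{2π} ∫_0^{4} (r^2sin(θ)^2) · r dr dθ.

Inner (r from 0 to 4): 64sin(θ)^2.
Outer (θ from 0 to 2π): 64π.

Therefore ∮_C F · dr = 64π.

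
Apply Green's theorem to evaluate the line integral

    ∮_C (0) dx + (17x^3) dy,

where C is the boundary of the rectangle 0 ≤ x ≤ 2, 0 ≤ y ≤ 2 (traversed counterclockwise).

Green's theorem converts the closed line integral into a double integral over the enclosed region D:

    ∮_C P dx + Q dy = ∬_D (∂Q/∂x - ∂P/∂y) dA.

Here P = 0, Q = 17x^3, so

    ∂Q/∂x = 51x^2,    ∂P/∂y = 0,
    ∂Q/∂x - ∂P/∂y = 51x^2.

D is the region 0 ≤ x ≤ 2, 0 ≤ y ≤ 2. Evaluating the double integral:

    ∬_D (51x^2) dA = ∫_0^{2} ∫_0^{2} (51x^2) dy dx.

Inner (y from 0 to 2): 102x^2.
Outer (x from 0 to 2): 272.

Therefore ∮_C P dx + Q dy = 272.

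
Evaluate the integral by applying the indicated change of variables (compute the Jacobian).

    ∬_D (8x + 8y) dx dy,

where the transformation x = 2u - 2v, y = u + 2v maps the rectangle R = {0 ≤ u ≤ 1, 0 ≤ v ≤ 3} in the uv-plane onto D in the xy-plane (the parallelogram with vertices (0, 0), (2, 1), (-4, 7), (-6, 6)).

Compute the Jacobian determinant of (x, y) with respect to (u, v):

    ∂(x,y)/∂(u,v) = | 2  -2 | = (2)(2) - (-2)(1) = 6.
                   | 1  2 |

Its absolute value is |J| = 6 (the area scaling factor).

Substituting x = 2u - 2v, y = u + 2v into the integrand,

    8x + 8y → 24u,

so the integral becomes

    ∬_R (24u) · |J| du dv = ∫_0^1 ∫_0^3 (144u) dv du.

Inner (v): 432u.
Outer (u): 216.

Therefore ∬_D (8x + 8y) dx dy = 216.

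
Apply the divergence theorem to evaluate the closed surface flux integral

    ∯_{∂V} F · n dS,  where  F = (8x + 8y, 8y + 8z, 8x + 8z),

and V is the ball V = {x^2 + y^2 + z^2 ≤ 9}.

By the divergence theorem,

    ∯_{∂V} F · n dS = ∭_V (∇ · F) dV.

Compute the divergence:
    ∇ · F = ∂F_x/∂x + ∂F_y/∂y + ∂F_z/∂z = 8 + 8 + 8 = 24.

In spherical coordinates, x = ρ sin(φ) cos(θ), y = ρ sin(φ) sin(θ), z = ρ cos(φ), dV = ρ^2 sin(φ) dρ dφ dθ, with 0 ≤ ρ ≤ 3, 0 ≤ φ ≤ π, 0 ≤ θ ≤ 2π.

The integrand, after substitution and multiplying by the volume element, becomes (24) · ρ^2 sin(φ), so

    ∭_V (∇·F) dV = ∫_0^{2π} ∫_0^{π} ∫_0^{3} (24) · ρ^2 sin(φ) dρ dφ dθ.

Inner (ρ from 0 to 3): 216sin(φ).
Middle (φ from 0 to π): 432.
Outer (θ from 0 to 2π): 864π.

Therefore ∯_{∂V} F · n dS = 864π.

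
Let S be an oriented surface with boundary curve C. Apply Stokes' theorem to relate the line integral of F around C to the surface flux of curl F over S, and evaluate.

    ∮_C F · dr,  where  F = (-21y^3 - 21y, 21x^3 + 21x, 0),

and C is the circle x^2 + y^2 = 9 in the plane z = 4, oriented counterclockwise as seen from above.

Let S be the flat disk x^2 + y^2 ≤ 9 in the plane z = 4, with upward unit normal n̂ = ẑ. By Stokes' theorem,

    ∮_C F · dr = ∬_S (∇ × F) · n̂ dS = ∬_D (curl F)_z dA,

where D is the disk x^2 + y^2 ≤ 9.

Compute the curl of F = (-21y^3 - 21y, 21x^3 + 21x, 0):
    (∇ × F)_x = ∂F_z/∂y - ∂F_y/∂z = 0,
    (∇ × F)_y = ∂F_x/∂z - ∂F_z/∂x = 0,
    (∇ × F)_z = ∂F_y/∂x - ∂F_x/∂y = 63x^2 + 63y^2 + 42.

On z = 4, (curl F)_z = 63x^2 + 63y^2 + 42.

Convert to polar (x = r cos θ, y = r sin θ, dA = r dr dθ); the integrand becomes 63r^2 + 42, so

    ∬_D (curl F)_z dA = ∫_0^{2π} ∫_0^{3} (63r^2 + 42) · r dr dθ.

Inner (r from 0 to 3): 5859/4.
Outer (θ from 0 to 2π): 5859π/2.

Therefore ∮_C F · dr = 5859π/2.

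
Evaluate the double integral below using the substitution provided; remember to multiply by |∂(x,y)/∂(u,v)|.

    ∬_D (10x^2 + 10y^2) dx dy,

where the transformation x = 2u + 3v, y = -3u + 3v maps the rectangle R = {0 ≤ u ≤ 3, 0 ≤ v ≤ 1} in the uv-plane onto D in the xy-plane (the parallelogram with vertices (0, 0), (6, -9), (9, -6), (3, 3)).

Compute the Jacobian determinant of (x, y) with respect to (u, v):

    ∂(x,y)/∂(u,v) = | 2  3 | = (2)(3) - (3)(-3) = 15.
                   | -3  3 |

Its absolute value is |J| = 15 (the area scaling factor).

Substituting x = 2u + 3v, y = -3u + 3v into the integrand,

    10x^2 + 10y^2 → 130u^2 - 60u v + 180v^2,

so the integral becomes

    ∬_R (130u^2 - 60u v + 180v^2) · |J| du dv = ∫_0^3 ∫_0^1 (1950u^2 - 900u v + 2700v^2) dv du.

Inner (v): 1950u^2 - 450u + 900.
Outer (u): 18225.

Therefore ∬_D (10x^2 + 10y^2) dx dy = 18225.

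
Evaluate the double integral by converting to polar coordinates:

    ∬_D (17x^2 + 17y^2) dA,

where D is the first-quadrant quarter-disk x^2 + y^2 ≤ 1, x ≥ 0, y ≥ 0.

The region D is 0 ≤ r ≤ 1, 0 ≤ θ ≤ π/2 in polar coordinates, where x = r cos(θ), y = r sin(θ), and dA = r dr dθ.

Under the substitution, the integrand becomes 17r^2, so

    ∬_D (17x^2 + 17y^2) dA = ∫_{0}^{π/2} ∫_{0}^{1} (17r^2) · r dr dθ.

Inner integral (in r): ∫_{0}^{1} (17r^2) · r dr = 17/4.

Outer integral (in θ): ∫_{0}^{π/2} (17/4) dθ = 17π/8.

Therefore ∬_D (17x^2 + 17y^2) dA = 17π/8.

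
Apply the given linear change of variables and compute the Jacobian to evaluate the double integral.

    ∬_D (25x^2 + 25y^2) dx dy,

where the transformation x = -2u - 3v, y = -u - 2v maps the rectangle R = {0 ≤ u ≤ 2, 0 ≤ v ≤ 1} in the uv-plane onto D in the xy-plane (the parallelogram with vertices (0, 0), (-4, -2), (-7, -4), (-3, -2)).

Compute the Jacobian determinant of (x, y) with respect to (u, v):

    ∂(x,y)/∂(u,v) = | -2  -3 | = (-2)(-2) - (-3)(-1) = 1.
                   | -1  -2 |

Its absolute value is |J| = 1 (the area scaling factor).

Substituting x = -2u - 3v, y = -u - 2v into the integrand,

    25x^2 + 25y^2 → 125u^2 + 400u v + 325v^2,

so the integral becomes

    ∬_R (125u^2 + 400u v + 325v^2) · |J| du dv = ∫_0^2 ∫_0^1 (125u^2 + 400u v + 325v^2) dv du.

Inner (v): 125u^2 + 200u + 325/3.
Outer (u): 950.

Therefore ∬_D (25x^2 + 25y^2) dx dy = 950.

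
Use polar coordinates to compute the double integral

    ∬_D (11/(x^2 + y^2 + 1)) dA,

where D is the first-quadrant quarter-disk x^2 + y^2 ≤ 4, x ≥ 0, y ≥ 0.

The region D is 0 ≤ r ≤ 2, 0 ≤ θ ≤ π/2 in polar coordinates, where x = r cos(θ), y = r sin(θ), and dA = r dr dθ.

Under the substitution, the integrand becomes 11/(r^2 + 1), so

    ∬_D (11/(x^2 + y^2 + 1)) dA = ∫_{0}^{π/2} ∫_{0}^{2} (11/(r^2 + 1)) · r dr dθ.

Inner integral (in r): ∫_{0}^{2} (11/(r^2 + 1)) · r dr = 11log(5)/2.

Outer integral (in θ): ∫_{0}^{π/2} (11log(5)/2) dθ = 11π log(5)/4.

Therefore ∬_D (11/(x^2 + y^2 + 1)) dA = 11π log(5)/4.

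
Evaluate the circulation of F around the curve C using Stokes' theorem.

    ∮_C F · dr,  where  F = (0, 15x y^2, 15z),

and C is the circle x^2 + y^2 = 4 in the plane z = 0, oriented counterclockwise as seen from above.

Let S be the flat disk x^2 + y^2 ≤ 4 in the plane z = 0, with upward unit normal n̂ = ẑ. By Stokes' theorem,

    ∮_C F · dr = ∬_S (∇ × F) · n̂ dS = ∬_D (curl F)_z dA,

where D is the disk x^2 + y^2 ≤ 4.

Compute the curl of F = (0, 15x y^2, 15z):
    (∇ × F)_x = ∂F_z/∂y - ∂F_y/∂z = 0,
    (∇ × F)_y = ∂F_x/∂z - ∂F_z/∂x = 0,
    (∇ × F)_z = ∂F_y/∂x - ∂F_x/∂y = 15y^2.

On z = 0, (curl F)_z = 15y^2.

Convert to polar (x = r cos θ, y = r sin θ, dA = r dr dθ); the integrand becomes 15r^2sin(θ)^2, so

    ∬_D (curl F)_z dA = ∫_0^{2π} ∫_0^{2} (15r^2sin(θ)^2) · r dr dθ.

Inner (r from 0 to 2): 60sin(θ)^2.
Outer (θ from 0 to 2π): 60π.

Therefore ∮_C F · dr = 60π.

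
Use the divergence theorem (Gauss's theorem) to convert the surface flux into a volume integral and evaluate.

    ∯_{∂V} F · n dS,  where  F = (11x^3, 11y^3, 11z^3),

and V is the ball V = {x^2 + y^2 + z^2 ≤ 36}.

By the divergence theorem,

    ∯_{∂V} F · n dS = ∭_V (∇ · F) dV.

Compute the divergence:
    ∇ · F = ∂F_x/∂x + ∂F_y/∂y + ∂F_z/∂z = 33x^2 + 33y^2 + 33z^2.

In spherical coordinates, x = ρ sin(φ) cos(θ), y = ρ sin(φ) sin(θ), z = ρ cos(φ), dV = ρ^2 sin(φ) dρ dφ dθ, with 0 ≤ ρ ≤ 6, 0 ≤ φ ≤ π, 0 ≤ θ ≤ 2π.

The integrand, after substitution and multiplying by the volume element, becomes (33ρ^2) · ρ^2 sin(φ), so

    ∭_V (∇·F) dV = ∫_0^{2π} ∫_0^{π} ∫_0^{6} (33ρ^2) · ρ^2 sin(φ) dρ dφ dθ.

Inner (ρ from 0 to 6): 256608sin(φ)/5.
Middle (φ from 0 to π): 513216/5.
Outer (θ from 0 to 2π): 1026432π/5.

Therefore ∯_{∂V} F · n dS = 1026432π/5.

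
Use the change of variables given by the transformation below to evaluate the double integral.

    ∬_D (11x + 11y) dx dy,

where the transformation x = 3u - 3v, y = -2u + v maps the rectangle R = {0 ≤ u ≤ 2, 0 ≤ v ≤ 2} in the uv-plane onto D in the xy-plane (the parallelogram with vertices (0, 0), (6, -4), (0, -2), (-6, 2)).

Compute the Jacobian determinant of (x, y) with respect to (u, v):

    ∂(x,y)/∂(u,v) = | 3  -3 | = (3)(1) - (-3)(-2) = -3.
                   | -2  1 |

Its absolute value is |J| = 3 (the area scaling factor).

Substituting x = 3u - 3v, y = -2u + v into the integrand,

    11x + 11y → 11u - 22v,

so the integral becomes

    ∬_R (11u - 22v) · |J| du dv = ∫_0^2 ∫_0^2 (33u - 66v) dv du.

Inner (v): 66u - 132.
Outer (u): -132.

Therefore ∬_D (11x + 11y) dx dy = -132.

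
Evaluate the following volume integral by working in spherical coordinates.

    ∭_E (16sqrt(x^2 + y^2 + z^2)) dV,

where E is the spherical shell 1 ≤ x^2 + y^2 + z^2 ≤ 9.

In spherical coordinates, x = ρ sin(φ) cos(θ), y = ρ sin(φ) sin(θ), z = ρ cos(φ), and dV = ρ^2 sin(φ) dρ dφ dθ.

The integrand becomes 16ρ, so

    ∭_E (16sqrt(x^2 + y^2 + z^2)) dV = ∫_{0}^{2π} ∫_{0}^{π} ∫_{1}^{3} (16ρ) · ρ^2 sin(φ) dρ dφ dθ.

Inner (ρ): 320sin(φ).
Middle (φ): 640.
Outer (θ): 1280π.

Therefore the triple integral equals 1280π.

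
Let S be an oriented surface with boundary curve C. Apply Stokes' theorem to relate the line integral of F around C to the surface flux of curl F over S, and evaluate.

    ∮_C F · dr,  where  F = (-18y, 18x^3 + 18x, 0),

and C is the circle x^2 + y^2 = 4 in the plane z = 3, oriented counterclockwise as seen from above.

Let S be the flat disk x^2 + y^2 ≤ 4 in the plane z = 3, with upward unit normal n̂ = ẑ. By Stokes' theorem,

    ∮_C F · dr = ∬_S (∇ × F) · n̂ dS = ∬_D (curl F)_z dA,

where D is the disk x^2 + y^2 ≤ 4.

Compute the curl of F = (-18y, 18x^3 + 18x, 0):
    (∇ × F)_x = ∂F_z/∂y - ∂F_y/∂z = 0,
    (∇ × F)_y = ∂F_x/∂z - ∂F_z/∂x = 0,
    (∇ × F)_z = ∂F_y/∂x - ∂F_x/∂y = 54x^2 + 36.

On z = 3, (curl F)_z = 54x^2 + 36.

Convert to polar (x = r cos θ, y = r sin θ, dA = r dr dθ); the integrand becomes 54r^2cos(θ)^2 + 36, so

    ∬_D (curl F)_z dA = ∫_0^{2π} ∫_0^{2} (54r^2cos(θ)^2 + 36) · r dr dθ.

Inner (r from 0 to 2): 216cos(θ)^2 + 72.
Outer (θ from 0 to 2π): 360π.

Therefore ∮_C F · dr = 360π.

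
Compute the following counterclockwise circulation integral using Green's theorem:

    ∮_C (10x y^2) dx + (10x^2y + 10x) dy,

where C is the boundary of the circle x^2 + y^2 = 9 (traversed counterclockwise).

Green's theorem converts the closed line integral into a double integral over the enclosed region D:

    ∮_C P dx + Q dy = ∬_D (∂Q/∂x - ∂P/∂y) dA.

Here P = 10x y^2, Q = 10x^2y + 10x, so

    ∂Q/∂x = 20x y + 10,    ∂P/∂y = 20x y,
    ∂Q/∂x - ∂P/∂y = 10.

D is the region x^2 + y^2 ≤ 9. Evaluating the double integral:

In polar coordinates (x = r cos θ, y = r sin θ, dA = r dr dθ) the integrand becomes 10, so

    ∬_D (10) dA = ∫_0^{2π} ∫_0^{3} (10) · r dr dθ.

Inner (r from 0 to 3): 45.
Outer (θ from 0 to 2π): 90π.

Therefore ∮_C P dx + Q dy = 90π.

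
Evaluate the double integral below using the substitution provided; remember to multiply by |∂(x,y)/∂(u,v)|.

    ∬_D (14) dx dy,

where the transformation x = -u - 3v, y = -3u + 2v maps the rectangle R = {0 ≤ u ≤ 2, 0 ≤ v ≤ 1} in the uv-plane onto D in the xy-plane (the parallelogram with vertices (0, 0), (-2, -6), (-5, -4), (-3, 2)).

Compute the Jacobian determinant of (x, y) with respect to (u, v):

    ∂(x,y)/∂(u,v) = | -1  -3 | = (-1)(2) - (-3)(-3) = -11.
                   | -3  2 |

Its absolute value is |J| = 11 (the area scaling factor).

Substituting x = -u - 3v, y = -3u + 2v into the integrand,

    14 → 14,

so the integral becomes

    ∬_R (14) · |J| du dv = ∫_0^2 ∫_0^1 (154) dv du.

Inner (v): 154.
Outer (u): 308.

Therefore ∬_D (14) dx dy = 308.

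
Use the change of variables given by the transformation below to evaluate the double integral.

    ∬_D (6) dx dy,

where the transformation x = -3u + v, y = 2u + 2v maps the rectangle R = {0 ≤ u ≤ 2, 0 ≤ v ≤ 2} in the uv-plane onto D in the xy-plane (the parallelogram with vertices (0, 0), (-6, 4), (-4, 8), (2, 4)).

Compute the Jacobian determinant of (x, y) with respect to (u, v):

    ∂(x,y)/∂(u,v) = | -3  1 | = (-3)(2) - (1)(2) = -8.
                   | 2  2 |

Its absolute value is |J| = 8 (the area scaling factor).

Substituting x = -3u + v, y = 2u + 2v into the integrand,

    6 → 6,

so the integral becomes

    ∬_R (6) · |J| du dv = ∫_0^2 ∫_0^2 (48) dv du.

Inner (v): 96.
Outer (u): 192.

Therefore ∬_D (6) dx dy = 192.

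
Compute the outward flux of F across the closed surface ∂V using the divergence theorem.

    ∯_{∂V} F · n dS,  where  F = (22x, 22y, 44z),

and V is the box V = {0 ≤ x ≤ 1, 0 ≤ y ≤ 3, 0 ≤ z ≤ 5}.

By the divergence theorem,

    ∯_{∂V} F · n dS = ∭_V (∇ · F) dV.

Compute the divergence:
    ∇ · F = ∂F_x/∂x + ∂F_y/∂y + ∂F_z/∂z = 22 + 22 + 44 = 88.

V is a rectangular box, so dV = dx dy dz with 0 ≤ x ≤ 1, 0 ≤ y ≤ 3, 0 ≤ z ≤ 5.

Integrate (88) over V as an iterated integral:

    ∭_V (∇·F) dV = ∫_0^{1} ∫_0^{3} ∫_0^{5} (88) dz dy dx.

Inner (z from 0 to 5): 440.
Middle (y from 0 to 3): 1320.
Outer (x from 0 to 1): 1320.

Therefore ∯_{∂V} F · n dS = 1320.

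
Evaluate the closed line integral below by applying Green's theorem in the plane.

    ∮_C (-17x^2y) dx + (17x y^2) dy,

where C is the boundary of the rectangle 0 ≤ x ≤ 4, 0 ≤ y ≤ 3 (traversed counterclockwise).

Green's theorem converts the closed line integral into a double integral over the enclosed region D:

    ∮_C P dx + Q dy = ∬_D (∂Q/∂x - ∂P/∂y) dA.

Here P = -17x^2y, Q = 17x y^2, so

    ∂Q/∂x = 17y^2,    ∂P/∂y = -17x^2,
    ∂Q/∂x - ∂P/∂y = 17x^2 + 17y^2.

D is the region 0 ≤ x ≤ 4, 0 ≤ y ≤ 3. Evaluating the double integral:

    ∬_D (17x^2 + 17y^2) dA = ∫_0^{4} ∫_0^{3} (17x^2 + 17y^2) dy dx.

Inner (y from 0 to 3): 51x^2 + 153.
Outer (x from 0 to 4): 1700.

Therefore ∮_C P dx + Q dy = 1700.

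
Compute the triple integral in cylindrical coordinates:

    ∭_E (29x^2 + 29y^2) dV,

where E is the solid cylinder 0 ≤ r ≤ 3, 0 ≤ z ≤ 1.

In cylindrical coordinates, x = r cos(θ), y = r sin(θ), z = z, and dV = r dr dθ dz.

The integrand becomes 29r^2, so

    ∭_E (29x^2 + 29y^2) dV = ∫_{0}^{2π} ∫_{0}^{3} ∫_{0}^{1} (29r^2) · r dz dr dθ.

Inner (z): 29r^3.
Middle (r from 0 to 3): 2349/4.
Outer (θ): 2349π/2.

Therefore the triple integral equals 2349π/2.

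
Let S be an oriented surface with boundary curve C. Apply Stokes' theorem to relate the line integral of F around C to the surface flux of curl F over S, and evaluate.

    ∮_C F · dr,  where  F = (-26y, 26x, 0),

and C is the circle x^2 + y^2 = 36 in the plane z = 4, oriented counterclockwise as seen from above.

Let S be the flat disk x^2 + y^2 ≤ 36 in the plane z = 4, with upward unit normal n̂ = ẑ. By Stokes' theorem,

    ∮_C F · dr = ∬_S (∇ × F) · n̂ dS = ∬_D (curl F)_z dA,

where D is the disk x^2 + y^2 ≤ 36.

Compute the curl of F = (-26y, 26x, 0):
    (∇ × F)_x = ∂F_z/∂y - ∂F_y/∂z = 0,
    (∇ × F)_y = ∂F_x/∂z - ∂F_z/∂x = 0,
    (∇ × F)_z = ∂F_y/∂x - ∂F_x/∂y = 52.

On z = 4, (curl F)_z = 52.

Convert to polar (x = r cos θ, y = r sin θ, dA = r dr dθ); the integrand becomes 52, so

    ∬_D (curl F)_z dA = ∫_0^{2π} ∫_0^{6} (52) · r dr dθ.

Inner (r from 0 to 6): 936.
Outer (θ from 0 to 2π): 1872π.

Therefore ∮_C F · dr = 1872π.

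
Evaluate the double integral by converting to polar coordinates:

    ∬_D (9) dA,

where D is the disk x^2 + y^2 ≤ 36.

The region D is 0 ≤ r ≤ 6, 0 ≤ θ ≤ 2π in polar coordinates, where x = r cos(θ), y = r sin(θ), and dA = r dr dθ.

Under the substitution, the integrand becomes 9, so

    ∬_D (9) dA = ∫_{0}^{2π} ∫_{0}^{6} (9) · r dr dθ.

Inner integral (in r): ∫_{0}^{6} (9) · r dr = 162.

Outer integral (in θ): ∫_{0}^{2π} (162) dθ = 324π.

Therefore ∬_D (9) dA = 324π.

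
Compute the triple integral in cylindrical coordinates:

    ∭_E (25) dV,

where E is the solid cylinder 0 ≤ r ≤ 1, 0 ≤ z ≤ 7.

In cylindrical coordinates, x = r cos(θ), y = r sin(θ), z = z, and dV = r dr dθ dz.

The integrand becomes 25, so

    ∭_E (25) dV = ∫_{0}^{2π} ∫_{0}^{1} ∫_{0}^{7} (25) · r dz dr dθ.

Inner (z): 175r.
Middle (r from 0 to 1): 175/2.
Outer (θ): 175π.

Therefore the triple integral equals 175π.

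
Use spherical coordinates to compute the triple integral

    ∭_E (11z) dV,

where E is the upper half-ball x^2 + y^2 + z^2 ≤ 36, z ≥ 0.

In spherical coordinates, x = ρ sin(φ) cos(θ), y = ρ sin(φ) sin(θ), z = ρ cos(φ), and dV = ρ^2 sin(φ) dρ dφ dθ.

The integrand becomes 11ρ cos(φ), so

    ∭_E (11z) dV = ∫_{0}^{2π} ∫_{0}^{π/2} ∫_{0}^{6} (11ρ cos(φ)) · ρ^2 sin(φ) dρ dφ dθ.

Inner (ρ): 1782sin(2φ).
Middle (φ): 1782.
Outer (θ): 3564π.

Therefore the triple integral equals 3564π.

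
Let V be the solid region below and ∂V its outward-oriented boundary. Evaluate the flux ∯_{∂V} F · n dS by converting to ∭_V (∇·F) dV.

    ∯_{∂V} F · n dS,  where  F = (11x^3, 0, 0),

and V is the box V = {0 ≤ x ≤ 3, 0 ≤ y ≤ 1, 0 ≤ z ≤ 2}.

By the divergence theorem,

    ∯_{∂V} F · n dS = ∭_V (∇ · F) dV.

Compute the divergence:
    ∇ · F = ∂F_x/∂x + ∂F_y/∂y + ∂F_z/∂z = 33x^2 + 0 + 0 = 33x^2.

V is a rectangular box, so dV = dx dy dz with 0 ≤ x ≤ 3, 0 ≤ y ≤ 1, 0 ≤ z ≤ 2.

Integrate (33x^2) over V as an iterated integral:

    ∭_V (∇·F) dV = ∫_0^{3} ∫_0^{1} ∫_0^{2} (33x^2) dz dy dx.

Inner (z from 0 to 2): 66x^2.
Middle (y from 0 to 1): 66x^2.
Outer (x from 0 to 3): 594.

Therefore ∯_{∂V} F · n dS = 594.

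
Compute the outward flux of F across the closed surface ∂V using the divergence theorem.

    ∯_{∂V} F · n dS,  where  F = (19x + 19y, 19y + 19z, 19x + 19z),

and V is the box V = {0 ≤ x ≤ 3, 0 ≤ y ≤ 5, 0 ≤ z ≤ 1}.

By the divergence theorem,

    ∯_{∂V} F · n dS = ∭_V (∇ · F) dV.

Compute the divergence:
    ∇ · F = ∂F_x/∂x + ∂F_y/∂y + ∂F_z/∂z = 19 + 19 + 19 = 57.

V is a rectangular box, so dV = dx dy dz with 0 ≤ x ≤ 3, 0 ≤ y ≤ 5, 0 ≤ z ≤ 1.

Integrate (57) over V as an iterated integral:

    ∭_V (∇·F) dV = ∫_0^{3} ∫_0^{5} ∫_0^{1} (57) dz dy dx.

Inner (z from 0 to 1): 57.
Middle (y from 0 to 5): 285.
Outer (x from 0 to 3): 855.

Therefore ∯_{∂V} F · n dS = 855.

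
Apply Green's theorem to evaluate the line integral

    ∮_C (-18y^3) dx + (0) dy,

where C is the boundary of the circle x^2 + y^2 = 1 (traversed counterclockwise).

Green's theorem converts the closed line integral into a double integral over the enclosed region D:

    ∮_C P dx + Q dy = ∬_D (∂Q/∂x - ∂P/∂y) dA.

Here P = -18y^3, Q = 0, so

    ∂Q/∂x = 0,    ∂P/∂y = -54y^2,
    ∂Q/∂x - ∂P/∂y = 54y^2.

D is the region x^2 + y^2 ≤ 1. Evaluating the double integral:

In polar coordinates (x = r cos θ, y = r sin θ, dA = r dr dθ) the integrand becomes 54r^2sin(θ)^2, so

    ∬_D (54y^2) dA = ∫_0^{2π} ∫_0^{1} (54r^2sin(θ)^2) · r dr dθ.

Inner (r from 0 to 1): 27sin(θ)^2/2.
Outer (θ from 0 to 2π): 27π/2.

Therefore ∮_C P dx + Q dy = 27π/2.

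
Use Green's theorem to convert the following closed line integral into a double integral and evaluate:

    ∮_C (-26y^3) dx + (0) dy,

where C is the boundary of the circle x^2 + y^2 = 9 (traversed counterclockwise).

Green's theorem converts the closed line integral into a double integral over the enclosed region D:

    ∮_C P dx + Q dy = ∬_D (∂Q/∂x - ∂P/∂y) dA.

Here P = -26y^3, Q = 0, so

    ∂Q/∂x = 0,    ∂P/∂y = -78y^2,
    ∂Q/∂x - ∂P/∂y = 78y^2.

D is the region x^2 + y^2 ≤ 9. Evaluating the double integral:

In polar coordinates (x = r cos θ, y = r sin θ, dA = r dr dθ) the integrand becomes 78r^2sin(θ)^2, so

    ∬_D (78y^2) dA = ∫_0^{2π} ∫_0^{3} (78r^2sin(θ)^2) · r dr dθ.

Inner (r from 0 to 3): 3159sin(θ)^2/2.
Outer (θ from 0 to 2π): 3159π/2.

Therefore ∮_C P dx + Q dy = 3159π/2.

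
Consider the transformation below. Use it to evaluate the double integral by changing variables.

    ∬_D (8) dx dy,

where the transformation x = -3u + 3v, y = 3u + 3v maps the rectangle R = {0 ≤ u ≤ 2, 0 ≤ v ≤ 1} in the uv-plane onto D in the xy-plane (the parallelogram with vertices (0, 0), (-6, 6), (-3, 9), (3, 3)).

Compute the Jacobian determinant of (x, y) with respect to (u, v):

    ∂(x,y)/∂(u,v) = | -3  3 | = (-3)(3) - (3)(3) = -18.
                   | 3  3 |

Its absolute value is |J| = 18 (the area scaling factor).

Substituting x = -3u + 3v, y = 3u + 3v into the integrand,

    8 → 8,

so the integral becomes

    ∬_R (8) · |J| du dv = ∫_0^2 ∫_0^1 (144) dv du.

Inner (v): 144.
Outer (u): 288.

Therefore ∬_D (8) dx dy = 288.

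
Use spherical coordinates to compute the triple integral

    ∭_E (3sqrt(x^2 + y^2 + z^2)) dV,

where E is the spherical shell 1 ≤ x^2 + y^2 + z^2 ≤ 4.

In spherical coordinates, x = ρ sin(φ) cos(θ), y = ρ sin(φ) sin(θ), z = ρ cos(φ), and dV = ρ^2 sin(φ) dρ dφ dθ.

The integrand becomes 3ρ, so

    ∭_E (3sqrt(x^2 + y^2 + z^2)) dV = ∫_{0}^{2π} ∫_{0}^{π} ∫_{1}^{2} (3ρ) · ρ^2 sin(φ) dρ dφ dθ.

Inner (ρ): 45sin(φ)/4.
Middle (φ): 45/2.
Outer (θ): 45π.

Therefore the triple integral equals 45π.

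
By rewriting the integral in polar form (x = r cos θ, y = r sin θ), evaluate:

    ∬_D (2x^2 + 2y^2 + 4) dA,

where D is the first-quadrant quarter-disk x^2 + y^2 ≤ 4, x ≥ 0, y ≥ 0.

The region D is 0 ≤ r ≤ 2, 0 ≤ θ ≤ π/2 in polar coordinates, where x = r cos(θ), y = r sin(θ), and dA = r dr dθ.

Under the substitution, the integrand becomes 2r^2 + 4, so

    ∬_D (2x^2 + 2y^2 + 4) dA = ∫_{0}^{π/2} ∫_{0}^{2} (2r^2 + 4) · r dr dθ.

Inner integral (in r): ∫_{0}^{2} (2r^2 + 4) · r dr = 16.

Outer integral (in θ): ∫_{0}^{π/2} (16) dθ = 8π.

Therefore ∬_D (2x^2 + 2y^2 + 4) dA = 8π.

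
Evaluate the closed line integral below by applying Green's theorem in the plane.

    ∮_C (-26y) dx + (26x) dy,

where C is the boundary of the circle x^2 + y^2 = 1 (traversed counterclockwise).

Green's theorem converts the closed line integral into a double integral over the enclosed region D:

    ∮_C P dx + Q dy = ∬_D (∂Q/∂x - ∂P/∂y) dA.

Here P = -26y, Q = 26x, so

    ∂Q/∂x = 26,    ∂P/∂y = -26,
    ∂Q/∂x - ∂P/∂y = 52.

D is the region x^2 + y^2 ≤ 1. Evaluating the double integral:

In polar coordinates (x = r cos θ, y = r sin θ, dA = r dr dθ) the integrand becomes 52, so

    ∬_D (52) dA = ∫_0^{2π} ∫_0^{1} (52) · r dr dθ.

Inner (r from 0 to 1): 26.
Outer (θ from 0 to 2π): 52π.

Therefore ∮_C P dx + Q dy = 52π.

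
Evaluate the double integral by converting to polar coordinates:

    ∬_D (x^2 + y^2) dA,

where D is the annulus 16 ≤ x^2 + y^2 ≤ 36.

The region D is 4 ≤ r ≤ 6, 0 ≤ θ ≤ 2π in polar coordinates, where x = r cos(θ), y = r sin(θ), and dA = r dr dθ.

Under the substitution, the integrand becomes r^2, so

    ∬_D (x^2 + y^2) dA = ∫_{0}^{2π} ∫_{4}^{6} (r^2) · r dr dθ.

Inner integral (in r): ∫_{4}^{6} (r^2) · r dr = 260.

Outer integral (in θ): ∫_{0}^{2π} (260) dθ = 520π.

Therefore ∬_D (x^2 + y^2) dA = 520π.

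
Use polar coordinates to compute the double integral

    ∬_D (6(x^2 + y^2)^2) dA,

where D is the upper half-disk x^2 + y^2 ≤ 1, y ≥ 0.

The region D is 0 ≤ r ≤ 1, 0 ≤ θ ≤ π in polar coordinates, where x = r cos(θ), y = r sin(θ), and dA = r dr dθ.

Under the substitution, the integrand becomes 6r^4, so

    ∬_D (6(x^2 + y^2)^2) dA = ∫_{0}^{π} ∫_{0}^{1} (6r^4) · r dr dθ.

Inner integral (in r): ∫_{0}^{1} (6r^4) · r dr = 1.

Outer integral (in θ): ∫_{0}^{π} (1) dθ = π.

Therefore ∬_D (6(x^2 + y^2)^2) dA = π.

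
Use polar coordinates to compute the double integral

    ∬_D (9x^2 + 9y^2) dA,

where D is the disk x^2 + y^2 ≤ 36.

The region D is 0 ≤ r ≤ 6, 0 ≤ θ ≤ 2π in polar coordinates, where x = r cos(θ), y = r sin(θ), and dA = r dr dθ.

Under the substitution, the integrand becomes 9r^2, so

    ∬_D (9x^2 + 9y^2) dA = ∫_{0}^{2π} ∫_{0}^{6} (9r^2) · r dr dθ.

Inner integral (in r): ∫_{0}^{6} (9r^2) · r dr = 2916.

Outer integral (in θ): ∫_{0}^{2π} (2916) dθ = 5832π.

Therefore ∬_D (9x^2 + 9y^2) dA = 5832π.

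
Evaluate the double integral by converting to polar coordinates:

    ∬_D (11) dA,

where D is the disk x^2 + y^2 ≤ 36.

The region D is 0 ≤ r ≤ 6, 0 ≤ θ ≤ 2π in polar coordinates, where x = r cos(θ), y = r sin(θ), and dA = r dr dθ.

Under the substitution, the integrand becomes 11, so

    ∬_D (11) dA = ∫_{0}^{2π} ∫_{0}^{6} (11) · r dr dθ.

Inner integral (in r): ∫_{0}^{6} (11) · r dr = 198.

Outer integral (in θ): ∫_{0}^{2π} (198) dθ = 396π.

Therefore ∬_D (11) dA = 396π.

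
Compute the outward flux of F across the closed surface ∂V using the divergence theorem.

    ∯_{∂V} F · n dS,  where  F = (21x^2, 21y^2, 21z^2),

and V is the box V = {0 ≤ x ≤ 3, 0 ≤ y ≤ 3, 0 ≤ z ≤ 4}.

By the divergence theorem,

    ∯_{∂V} F · n dS = ∭_V (∇ · F) dV.

Compute the divergence:
    ∇ · F = ∂F_x/∂x + ∂F_y/∂y + ∂F_z/∂z = 42x + 42y + 42z.

V is a rectangular box, so dV = dx dy dz with 0 ≤ x ≤ 3, 0 ≤ y ≤ 3, 0 ≤ z ≤ 4.

Integrate (42x + 42y + 42z) over V as an iterated integral:

    ∭_V (∇·F) dV = ∫_0^{3} ∫_0^{3} ∫_0^{4} (42x + 42y + 42z) dz dy dx.

Inner (z from 0 to 4): 168x + 168y + 336.
Middle (y from 0 to 3): 504x + 1764.
Outer (x from 0 to 3): 7560.

Therefore ∯_{∂V} F · n dS = 7560.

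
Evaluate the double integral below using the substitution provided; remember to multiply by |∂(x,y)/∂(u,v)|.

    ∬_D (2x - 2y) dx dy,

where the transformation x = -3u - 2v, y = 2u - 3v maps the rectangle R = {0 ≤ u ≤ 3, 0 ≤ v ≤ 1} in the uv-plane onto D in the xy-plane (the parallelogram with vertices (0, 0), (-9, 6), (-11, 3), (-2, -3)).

Compute the Jacobian determinant of (x, y) with respect to (u, v):

    ∂(x,y)/∂(u,v) = | -3  -2 | = (-3)(-3) - (-2)(2) = 13.
                   | 2  -3 |

Its absolute value is |J| = 13 (the area scaling factor).

Substituting x = -3u - 2v, y = 2u - 3v into the integrand,

    2x - 2y → -10u + 2v,

so the integral becomes

    ∬_R (-10u + 2v) · |J| du dv = ∫_0^3 ∫_0^1 (-130u + 26v) dv du.

Inner (v): 13 - 130u.
Outer (u): -546.

Therefore ∬_D (2x - 2y) dx dy = -546.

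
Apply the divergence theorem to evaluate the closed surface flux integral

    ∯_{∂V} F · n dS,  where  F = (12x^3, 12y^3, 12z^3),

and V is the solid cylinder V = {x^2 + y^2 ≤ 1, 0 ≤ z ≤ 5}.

By the divergence theorem,

    ∯_{∂V} F · n dS = ∭_V (∇ · F) dV.

Compute the divergence:
    ∇ · F = ∂F_x/∂x + ∂F_y/∂y + ∂F_z/∂z = 36x^2 + 36y^2 + 36z^2.

In cylindrical coordinates, x = r cos(θ), y = r sin(θ), z = z, dV = r dr dθ dz, with 0 ≤ r ≤ 1, 0 ≤ θ ≤ 2π, 0 ≤ z ≤ 5.

The integrand, after substitution and multiplying by the volume element, becomes (36r^2 + 36z^2) · r, so

    ∭_V (∇·F) dV = ∫_0^{2π} ∫_0^{1} ∫_0^{5} (36r^2 + 36z^2) · r dz dr dθ.

Inner (z from 0 to 5): 180r^3 + 1500r.
Middle (r from 0 to 1): 795.
Outer (θ from 0 to 2π): 1590π.

Therefore ∯_{∂V} F · n dS = 1590π.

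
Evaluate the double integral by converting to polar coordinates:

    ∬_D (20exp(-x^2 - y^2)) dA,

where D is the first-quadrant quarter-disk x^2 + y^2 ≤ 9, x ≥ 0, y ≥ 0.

The region D is 0 ≤ r ≤ 3, 0 ≤ θ ≤ π/2 in polar coordinates, where x = r cos(θ), y = r sin(θ), and dA = r dr dθ.

Under the substitution, the integrand becomes 20exp(-r^2), so

    ∬_D (20exp(-x^2 - y^2)) dA = ∫_{0}^{π/2} ∫_{0}^{3} (20exp(-r^2)) · r dr dθ.

Inner integral (in r): ∫_{0}^{3} (20exp(-r^2)) · r dr = 10 - 10exp(-9).

Outer integral (in θ): ∫_{0}^{π/2} (10 - 10exp(-9)) dθ = -5π exp(-9) + 5π.

Therefore ∬_D (20exp(-x^2 - y^2)) dA = -5π exp(-9) + 5π.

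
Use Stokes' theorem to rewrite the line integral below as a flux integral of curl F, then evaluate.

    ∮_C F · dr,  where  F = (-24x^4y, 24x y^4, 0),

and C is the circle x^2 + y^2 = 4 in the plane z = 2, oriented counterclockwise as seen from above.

Let S be the flat disk x^2 + y^2 ≤ 4 in the plane z = 2, with upward unit normal n̂ = ẑ. By Stokes' theorem,

    ∮_C F · dr = ∬_S (∇ × F) · n̂ dS = ∬_D (curl F)_z dA,

where D is the disk x^2 + y^2 ≤ 4.

Compute the curl of F = (-24x^4y, 24x y^4, 0):
    (∇ × F)_x = ∂F_z/∂y - ∂F_y/∂z = 0,
    (∇ × F)_y = ∂F_x/∂z - ∂F_z/∂x = 0,
    (∇ × F)_z = ∂F_y/∂x - ∂F_x/∂y = 24x^4 + 24y^4.

On z = 2, (curl F)_z = 24x^4 + 24y^4.

Convert to polar (x = r cos θ, y = r sin θ, dA = r dr dθ); the integrand becomes 24r^4(sin(θ)^4 + cos(θ)^4), so

    ∬_D (curl F)_z dA = ∫_0^{2π} ∫_0^{2} (24r^4(sin(θ)^4 + cos(θ)^4)) · r dr dθ.

Inner (r from 0 to 2): 256sin(θ)^4 + 256cos(θ)^4.
Outer (θ from 0 to 2π): 384π.

Therefore ∮_C F · dr = 384π.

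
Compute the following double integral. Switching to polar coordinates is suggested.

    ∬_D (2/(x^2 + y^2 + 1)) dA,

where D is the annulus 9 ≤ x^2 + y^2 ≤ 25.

The region D is 3 ≤ r ≤ 5, 0 ≤ θ ≤ 2π in polar coordinates, where x = r cos(θ), y = r sin(θ), and dA = r dr dθ.

Under the substitution, the integrand becomes 2/(r^2 + 1), so

    ∬_D (2/(x^2 + y^2 + 1)) dA = ∫_{0}^{2π} ∫_{3}^{5} (2/(r^2 + 1)) · r dr dθ.

Inner integral (in r): ∫_{3}^{5} (2/(r^2 + 1)) · r dr = log(13/5).

Outer integral (in θ): ∫_{0}^{2π} (log(13/5)) dθ = log((13/5)^(2π)).

Therefore ∬_D (2/(x^2 + y^2 + 1)) dA = log((13/5)^(2π)).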